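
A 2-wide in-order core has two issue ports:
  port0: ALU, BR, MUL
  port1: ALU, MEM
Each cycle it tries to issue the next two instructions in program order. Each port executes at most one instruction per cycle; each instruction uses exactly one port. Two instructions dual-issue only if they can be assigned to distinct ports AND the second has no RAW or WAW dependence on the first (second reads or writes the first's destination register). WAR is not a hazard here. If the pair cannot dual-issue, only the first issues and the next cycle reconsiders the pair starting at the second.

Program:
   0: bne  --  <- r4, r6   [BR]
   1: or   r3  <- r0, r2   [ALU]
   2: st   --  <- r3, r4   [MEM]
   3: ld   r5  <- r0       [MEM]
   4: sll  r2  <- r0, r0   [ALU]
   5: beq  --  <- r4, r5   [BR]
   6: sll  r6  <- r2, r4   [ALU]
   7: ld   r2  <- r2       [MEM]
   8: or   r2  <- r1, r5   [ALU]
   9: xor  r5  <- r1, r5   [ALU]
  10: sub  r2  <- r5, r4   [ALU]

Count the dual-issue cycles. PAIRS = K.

PAIRS = 4

#0 head=0: bne.BR;or.ALU i0&i1 dual
#1 head=2: st.MEM i2 no-port MEM/MEM
#2 head=3: ld.MEM;sll.ALU i3&i4 dual
#3 head=5: beq.BR;sll.ALU i5&i6 dual
#4 head=7: ld.MEM i7 WAW r2
#5 head=8: or.ALU;xor.ALU i8&i9 dual
#6 head=10: sub.ALU i10 tail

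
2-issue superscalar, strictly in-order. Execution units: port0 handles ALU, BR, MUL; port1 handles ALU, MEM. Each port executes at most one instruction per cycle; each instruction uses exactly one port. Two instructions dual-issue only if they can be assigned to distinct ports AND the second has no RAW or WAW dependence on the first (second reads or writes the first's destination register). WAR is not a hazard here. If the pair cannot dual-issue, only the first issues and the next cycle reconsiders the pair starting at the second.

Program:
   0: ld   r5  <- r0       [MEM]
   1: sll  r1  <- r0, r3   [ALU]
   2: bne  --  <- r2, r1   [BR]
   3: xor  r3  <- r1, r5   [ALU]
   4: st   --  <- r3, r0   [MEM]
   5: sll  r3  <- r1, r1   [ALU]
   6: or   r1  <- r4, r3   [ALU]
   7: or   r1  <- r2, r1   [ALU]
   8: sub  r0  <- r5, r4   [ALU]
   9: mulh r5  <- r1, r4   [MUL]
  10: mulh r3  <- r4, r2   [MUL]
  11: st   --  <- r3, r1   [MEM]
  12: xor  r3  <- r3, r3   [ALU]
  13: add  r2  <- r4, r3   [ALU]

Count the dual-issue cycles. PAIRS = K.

PAIRS = 5

[0] i0,i1  ld.MEM;sll.ALU  -- pair
[1] i2,i3  bne.BR;xor.ALU  -- pair
[2] i4,i5  st.MEM;sll.ALU  -- pair
[3] i6  or.ALU  -- RAW+WAW r1
[4] i7,i8  or.ALU;sub.ALU  -- pair
[5] i9  mulh.MUL  -- no-port MUL/MUL
[6] i10  mulh.MUL  -- RAW r3
[7] i11,i12  st.MEM;xor.ALU  -- pair
[8] i13  add.ALU  -- tail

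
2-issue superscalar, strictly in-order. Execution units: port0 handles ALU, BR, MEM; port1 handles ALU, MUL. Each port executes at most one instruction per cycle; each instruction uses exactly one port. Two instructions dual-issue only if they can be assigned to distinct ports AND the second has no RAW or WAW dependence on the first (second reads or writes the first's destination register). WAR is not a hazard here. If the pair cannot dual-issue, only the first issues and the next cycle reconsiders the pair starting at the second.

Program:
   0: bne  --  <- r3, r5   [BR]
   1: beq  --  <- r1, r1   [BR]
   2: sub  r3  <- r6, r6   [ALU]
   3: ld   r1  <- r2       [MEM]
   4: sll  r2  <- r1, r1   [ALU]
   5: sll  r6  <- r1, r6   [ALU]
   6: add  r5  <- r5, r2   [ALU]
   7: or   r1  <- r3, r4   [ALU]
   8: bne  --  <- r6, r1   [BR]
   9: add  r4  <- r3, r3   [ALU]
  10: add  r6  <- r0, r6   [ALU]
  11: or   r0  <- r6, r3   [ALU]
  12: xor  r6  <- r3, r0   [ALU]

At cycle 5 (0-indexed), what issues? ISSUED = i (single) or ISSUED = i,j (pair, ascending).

[0] i0  bne.BR  -- no-port BR/BR
[1] i1+i2  beq.BR+sub.ALU  -- 2-wide
[2] i3  ld.MEM  -- RAW r1
[3] i4+i5  sll.ALU+sll.ALU  -- 2-wide
[4] i6+i7  add.ALU+or.ALU  -- 2-wide
[5] i8+i9  bne.BR+add.ALU  -- 2-wide
[6] i10  add.ALU  -- RAW r6
[7] i11  or.ALU  -- RAW r0
[8] i12  xor.ALU  -- tail

ISSUED = 8,9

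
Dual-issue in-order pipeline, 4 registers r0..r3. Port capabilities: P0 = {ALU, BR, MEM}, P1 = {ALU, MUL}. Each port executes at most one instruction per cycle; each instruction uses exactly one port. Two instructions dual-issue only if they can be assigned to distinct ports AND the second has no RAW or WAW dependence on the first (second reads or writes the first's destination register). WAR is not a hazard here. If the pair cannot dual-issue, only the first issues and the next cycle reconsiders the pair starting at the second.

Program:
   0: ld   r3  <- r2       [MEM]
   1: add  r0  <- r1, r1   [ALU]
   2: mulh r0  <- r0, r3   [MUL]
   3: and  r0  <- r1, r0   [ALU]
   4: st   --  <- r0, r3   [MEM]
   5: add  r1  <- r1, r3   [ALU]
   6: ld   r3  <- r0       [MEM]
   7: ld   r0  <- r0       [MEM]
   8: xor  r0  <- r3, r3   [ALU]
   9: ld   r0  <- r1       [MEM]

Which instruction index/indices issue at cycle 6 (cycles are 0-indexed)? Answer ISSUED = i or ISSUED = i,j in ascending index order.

ISSUED = 8

0. ld+add @i0&i1  | pair
1. mulh @i2  | RAW+WAW r0
2. and @i3  | RAW r0
3. st+add @i4&i5  | pair
4. ld @i6  | no-port MEM/MEM
5. ld @i7  | WAW r0
6. xor @i8  | WAW r0
7. ld @i9  | tail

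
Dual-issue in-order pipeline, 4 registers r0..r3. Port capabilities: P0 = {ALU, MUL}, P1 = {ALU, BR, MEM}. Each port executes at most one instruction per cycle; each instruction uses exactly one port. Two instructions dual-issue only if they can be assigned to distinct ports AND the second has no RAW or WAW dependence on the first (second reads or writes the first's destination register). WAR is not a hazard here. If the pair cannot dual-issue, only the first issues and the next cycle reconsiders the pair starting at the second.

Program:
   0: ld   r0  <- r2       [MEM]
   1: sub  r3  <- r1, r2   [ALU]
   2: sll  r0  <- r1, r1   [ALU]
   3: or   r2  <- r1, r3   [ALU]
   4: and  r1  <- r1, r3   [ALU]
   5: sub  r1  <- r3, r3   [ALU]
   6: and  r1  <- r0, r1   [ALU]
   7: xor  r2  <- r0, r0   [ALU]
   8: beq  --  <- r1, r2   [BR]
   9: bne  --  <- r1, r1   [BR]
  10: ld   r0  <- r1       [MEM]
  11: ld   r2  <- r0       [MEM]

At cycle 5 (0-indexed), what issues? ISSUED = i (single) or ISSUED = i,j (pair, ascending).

#0 head=0: ld sub i0/i1 dual
#1 head=2: sll or i2/i3 dual
#2 head=4: and i4 WAW r1
#3 head=5: sub i5 RAW+WAW r1
#4 head=6: and xor i6/i7 dual
#5 head=8: beq i8 no-port BR/BR
#6 head=9: bne i9 no-port BR/MEM
#7 head=10: ld i10 no-port MEM/MEM
#8 head=11: ld i11 tail

ISSUED = 8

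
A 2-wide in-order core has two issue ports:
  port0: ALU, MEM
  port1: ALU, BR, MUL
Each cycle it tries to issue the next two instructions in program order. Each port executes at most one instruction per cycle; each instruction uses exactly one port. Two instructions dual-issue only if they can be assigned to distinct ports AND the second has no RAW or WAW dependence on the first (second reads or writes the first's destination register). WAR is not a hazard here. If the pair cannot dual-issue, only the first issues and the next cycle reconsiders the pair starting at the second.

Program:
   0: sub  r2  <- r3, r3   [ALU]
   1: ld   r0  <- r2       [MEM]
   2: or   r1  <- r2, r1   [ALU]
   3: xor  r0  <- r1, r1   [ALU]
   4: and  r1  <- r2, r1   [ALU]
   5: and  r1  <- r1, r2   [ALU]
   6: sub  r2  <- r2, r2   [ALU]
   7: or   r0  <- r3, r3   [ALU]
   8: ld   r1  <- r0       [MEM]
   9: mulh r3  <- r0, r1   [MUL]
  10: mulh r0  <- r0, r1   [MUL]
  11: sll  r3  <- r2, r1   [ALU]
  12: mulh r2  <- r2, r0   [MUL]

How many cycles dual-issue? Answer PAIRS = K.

#0 head=0: sub i0 RAW r2
#1 head=1: ld+or i1,i2 2-wide
#2 head=3: xor+and i3,i4 2-wide
#3 head=5: and+sub i5,i6 2-wide
#4 head=7: or i7 RAW r0
#5 head=8: ld i8 RAW r1
#6 head=9: mulh i9 no-port MUL/MUL
#7 head=10: mulh+sll i10,i11 2-wide
#8 head=12: mulh i12 tail

PAIRS = 4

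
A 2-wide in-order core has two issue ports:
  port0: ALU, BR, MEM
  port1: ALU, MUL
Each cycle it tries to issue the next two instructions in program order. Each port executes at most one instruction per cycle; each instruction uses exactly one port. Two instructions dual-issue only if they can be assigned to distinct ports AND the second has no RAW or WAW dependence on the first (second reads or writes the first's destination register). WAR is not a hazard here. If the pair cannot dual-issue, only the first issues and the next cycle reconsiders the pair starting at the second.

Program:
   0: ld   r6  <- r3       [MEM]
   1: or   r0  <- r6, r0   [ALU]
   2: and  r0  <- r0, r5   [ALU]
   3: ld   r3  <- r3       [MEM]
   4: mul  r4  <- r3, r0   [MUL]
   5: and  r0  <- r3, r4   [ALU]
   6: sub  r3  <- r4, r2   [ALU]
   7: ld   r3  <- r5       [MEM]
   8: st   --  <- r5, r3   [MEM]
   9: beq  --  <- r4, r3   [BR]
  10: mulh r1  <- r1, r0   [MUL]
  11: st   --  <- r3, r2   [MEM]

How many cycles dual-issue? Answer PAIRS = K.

PAIRS = 3

#0 head=0: ld.MEM i0 RAW r6
#1 head=1: or.ALU i1 RAW+WAW r0
#2 head=2: and.ALU ld.MEM i2,i3 2-wide
#3 head=4: mul.MUL i4 RAW r4
#4 head=5: and.ALU sub.ALU i5,i6 2-wide
#5 head=7: ld.MEM i7 no-port MEM/MEM
#6 head=8: st.MEM i8 no-port MEM/BR
#7 head=9: beq.BR mulh.MUL i9,i10 2-wide
#8 head=11: st.MEM i11 tail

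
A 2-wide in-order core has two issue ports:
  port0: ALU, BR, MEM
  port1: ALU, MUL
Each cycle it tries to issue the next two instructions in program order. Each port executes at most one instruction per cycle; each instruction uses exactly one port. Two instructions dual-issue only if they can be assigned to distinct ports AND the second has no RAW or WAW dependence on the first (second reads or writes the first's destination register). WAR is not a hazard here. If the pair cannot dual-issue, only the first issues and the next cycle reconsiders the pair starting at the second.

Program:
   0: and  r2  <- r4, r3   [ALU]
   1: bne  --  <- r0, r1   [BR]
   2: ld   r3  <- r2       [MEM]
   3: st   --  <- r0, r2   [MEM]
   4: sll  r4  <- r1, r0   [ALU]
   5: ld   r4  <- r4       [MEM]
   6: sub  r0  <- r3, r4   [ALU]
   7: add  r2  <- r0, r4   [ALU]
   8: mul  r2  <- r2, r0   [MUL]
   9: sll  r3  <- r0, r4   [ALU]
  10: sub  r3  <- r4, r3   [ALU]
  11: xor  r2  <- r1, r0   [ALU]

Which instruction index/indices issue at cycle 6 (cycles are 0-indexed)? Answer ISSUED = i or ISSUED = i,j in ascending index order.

ISSUED = 8,9

  cy0 -> i0/i1 (and.ALU+bne.BR) dual
  cy1 -> i2 (ld.MEM) no-port MEM/MEM
  cy2 -> i3/i4 (st.MEM+sll.ALU) dual
  cy3 -> i5 (ld.MEM) RAW r4
  cy4 -> i6 (sub.ALU) RAW r0
  cy5 -> i7 (add.ALU) RAW+WAW r2
  cy6 -> i8/i9 (mul.MUL+sll.ALU) dual
  cy7 -> i10/i11 (sub.ALU+xor.ALU) dual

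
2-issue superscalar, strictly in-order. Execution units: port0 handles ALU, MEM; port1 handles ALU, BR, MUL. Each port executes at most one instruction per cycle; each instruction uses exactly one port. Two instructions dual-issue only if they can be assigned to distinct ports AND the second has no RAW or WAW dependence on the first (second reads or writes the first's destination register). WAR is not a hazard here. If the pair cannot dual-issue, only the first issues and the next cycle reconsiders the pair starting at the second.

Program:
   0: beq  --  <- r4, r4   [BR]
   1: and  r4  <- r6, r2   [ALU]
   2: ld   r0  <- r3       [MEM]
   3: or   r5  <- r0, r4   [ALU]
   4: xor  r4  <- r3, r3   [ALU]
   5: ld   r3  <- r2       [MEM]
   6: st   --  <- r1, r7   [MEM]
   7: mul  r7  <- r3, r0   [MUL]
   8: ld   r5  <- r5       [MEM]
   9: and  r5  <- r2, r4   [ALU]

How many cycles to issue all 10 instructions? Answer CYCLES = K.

CYCLES = 7

t=0 i0/i1:beq;and ; dual
t=1 i2:ld ; RAW r0
t=2 i3/i4:or;xor ; dual
t=3 i5:ld ; no-port MEM/MEM
t=4 i6/i7:st;mul ; dual
t=5 i8:ld ; WAW r5
t=6 i9:and ; tail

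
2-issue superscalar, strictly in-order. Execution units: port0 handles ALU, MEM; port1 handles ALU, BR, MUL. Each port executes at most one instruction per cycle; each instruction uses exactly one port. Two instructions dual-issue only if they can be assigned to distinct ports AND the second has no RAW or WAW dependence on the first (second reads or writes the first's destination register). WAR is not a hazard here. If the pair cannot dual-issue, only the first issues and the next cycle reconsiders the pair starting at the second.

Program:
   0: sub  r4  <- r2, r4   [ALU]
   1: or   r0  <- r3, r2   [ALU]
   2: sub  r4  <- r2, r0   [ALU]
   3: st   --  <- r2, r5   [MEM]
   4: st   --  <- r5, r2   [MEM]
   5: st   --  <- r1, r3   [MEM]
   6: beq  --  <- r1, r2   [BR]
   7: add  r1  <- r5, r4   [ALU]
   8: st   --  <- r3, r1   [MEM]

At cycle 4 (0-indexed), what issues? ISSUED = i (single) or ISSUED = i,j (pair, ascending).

t=0 i0+i1:sub.ALU;or.ALU ; pair
t=1 i2+i3:sub.ALU;st.MEM ; pair
t=2 i4:st.MEM ; no-port MEM/MEM
t=3 i5+i6:st.MEM;beq.BR ; pair
t=4 i7:add.ALU ; RAW r1
t=5 i8:st.MEM ; tail

ISSUED = 7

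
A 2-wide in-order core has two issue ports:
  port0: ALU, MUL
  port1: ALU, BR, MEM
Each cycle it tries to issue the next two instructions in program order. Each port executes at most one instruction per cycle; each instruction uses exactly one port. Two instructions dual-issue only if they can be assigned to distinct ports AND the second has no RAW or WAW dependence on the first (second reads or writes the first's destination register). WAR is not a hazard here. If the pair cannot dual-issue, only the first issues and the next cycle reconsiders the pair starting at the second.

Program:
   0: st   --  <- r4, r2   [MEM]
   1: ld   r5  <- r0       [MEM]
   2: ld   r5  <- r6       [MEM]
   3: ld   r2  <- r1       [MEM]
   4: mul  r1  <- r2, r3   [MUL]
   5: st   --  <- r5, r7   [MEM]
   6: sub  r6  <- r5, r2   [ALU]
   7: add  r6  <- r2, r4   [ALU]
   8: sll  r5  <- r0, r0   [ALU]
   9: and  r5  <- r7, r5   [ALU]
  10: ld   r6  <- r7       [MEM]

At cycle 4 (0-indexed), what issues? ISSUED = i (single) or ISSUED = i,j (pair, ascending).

  cy0 -> i0 (st.MEM) no-port MEM/MEM
  cy1 -> i1 (ld.MEM) no-port MEM/MEM
  cy2 -> i2 (ld.MEM) no-port MEM/MEM
  cy3 -> i3 (ld.MEM) RAW r2
  cy4 -> i4+i5 (mul.MUL st.MEM) pair
  cy5 -> i6 (sub.ALU) WAW r6
  cy6 -> i7+i8 (add.ALU sll.ALU) pair
  cy7 -> i9+i10 (and.ALU ld.MEM) pair

ISSUED = 4,5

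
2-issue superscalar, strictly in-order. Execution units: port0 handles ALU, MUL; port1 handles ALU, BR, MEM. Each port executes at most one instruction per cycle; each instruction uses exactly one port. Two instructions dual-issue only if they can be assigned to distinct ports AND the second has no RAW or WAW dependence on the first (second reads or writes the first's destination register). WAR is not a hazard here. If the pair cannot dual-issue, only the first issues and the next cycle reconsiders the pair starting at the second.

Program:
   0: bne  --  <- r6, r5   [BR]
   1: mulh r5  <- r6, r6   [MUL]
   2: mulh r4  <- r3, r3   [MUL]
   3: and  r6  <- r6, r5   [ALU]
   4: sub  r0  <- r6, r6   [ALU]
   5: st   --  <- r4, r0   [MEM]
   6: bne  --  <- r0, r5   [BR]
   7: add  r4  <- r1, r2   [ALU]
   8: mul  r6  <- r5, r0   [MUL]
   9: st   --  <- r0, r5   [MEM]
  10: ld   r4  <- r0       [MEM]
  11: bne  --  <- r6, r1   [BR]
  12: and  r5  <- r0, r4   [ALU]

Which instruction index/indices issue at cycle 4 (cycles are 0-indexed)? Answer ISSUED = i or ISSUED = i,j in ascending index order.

ISSUED = 6,7

0. bne.BR;mulh.MUL @i0&i1  | 2-wide
1. mulh.MUL;and.ALU @i2&i3  | 2-wide
2. sub.ALU @i4  | RAW r0
3. st.MEM @i5  | no-port MEM/BR
4. bne.BR;add.ALU @i6&i7  | 2-wide
5. mul.MUL;st.MEM @i8&i9  | 2-wide
6. ld.MEM @i10  | no-port MEM/BR
7. bne.BR;and.ALU @i11&i12  | 2-wide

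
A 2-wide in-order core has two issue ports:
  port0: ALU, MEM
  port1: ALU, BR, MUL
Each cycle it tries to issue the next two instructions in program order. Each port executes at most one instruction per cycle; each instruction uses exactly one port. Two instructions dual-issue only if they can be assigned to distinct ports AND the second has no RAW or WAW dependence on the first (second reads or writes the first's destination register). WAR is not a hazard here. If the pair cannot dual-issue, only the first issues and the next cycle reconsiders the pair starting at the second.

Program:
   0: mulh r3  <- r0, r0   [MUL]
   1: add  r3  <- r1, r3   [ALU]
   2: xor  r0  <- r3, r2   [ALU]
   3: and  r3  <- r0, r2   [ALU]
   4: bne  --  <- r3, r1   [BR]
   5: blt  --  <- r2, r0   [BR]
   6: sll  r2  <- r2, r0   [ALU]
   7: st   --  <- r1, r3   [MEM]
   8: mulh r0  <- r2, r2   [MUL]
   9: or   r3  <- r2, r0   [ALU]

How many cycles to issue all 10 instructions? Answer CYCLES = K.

CYCLES = 8

c0: i0 mulh  RAW+WAW r3
c1: i1 add  RAW r3
c2: i2 xor  RAW r0
c3: i3 and  RAW r3
c4: i4 bne  no-port BR/BR
c5: i5/i6 blt sll  2-wide
c6: i7/i8 st mulh  2-wide
c7: i9 or  tail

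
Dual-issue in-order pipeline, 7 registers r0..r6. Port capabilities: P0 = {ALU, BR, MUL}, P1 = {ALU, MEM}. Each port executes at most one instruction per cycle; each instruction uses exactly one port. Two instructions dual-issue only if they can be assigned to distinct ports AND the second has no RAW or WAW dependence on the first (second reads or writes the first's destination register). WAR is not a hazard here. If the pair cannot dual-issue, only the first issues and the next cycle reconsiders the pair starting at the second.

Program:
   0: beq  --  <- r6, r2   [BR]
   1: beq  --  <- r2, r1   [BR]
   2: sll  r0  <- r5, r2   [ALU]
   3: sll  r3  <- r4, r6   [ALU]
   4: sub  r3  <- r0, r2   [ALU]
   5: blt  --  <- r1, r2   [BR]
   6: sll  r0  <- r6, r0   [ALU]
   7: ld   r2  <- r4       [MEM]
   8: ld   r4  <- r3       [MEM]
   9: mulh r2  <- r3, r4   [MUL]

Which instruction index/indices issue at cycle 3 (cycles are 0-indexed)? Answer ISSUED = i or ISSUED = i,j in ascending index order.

0. beq.BR @i0  | no-port BR/BR
1. beq.BR;sll.ALU @i1/i2  | pair
2. sll.ALU @i3  | WAW r3
3. sub.ALU;blt.BR @i4/i5  | pair
4. sll.ALU;ld.MEM @i6/i7  | pair
5. ld.MEM @i8  | RAW r4
6. mulh.MUL @i9  | tail

ISSUED = 4,5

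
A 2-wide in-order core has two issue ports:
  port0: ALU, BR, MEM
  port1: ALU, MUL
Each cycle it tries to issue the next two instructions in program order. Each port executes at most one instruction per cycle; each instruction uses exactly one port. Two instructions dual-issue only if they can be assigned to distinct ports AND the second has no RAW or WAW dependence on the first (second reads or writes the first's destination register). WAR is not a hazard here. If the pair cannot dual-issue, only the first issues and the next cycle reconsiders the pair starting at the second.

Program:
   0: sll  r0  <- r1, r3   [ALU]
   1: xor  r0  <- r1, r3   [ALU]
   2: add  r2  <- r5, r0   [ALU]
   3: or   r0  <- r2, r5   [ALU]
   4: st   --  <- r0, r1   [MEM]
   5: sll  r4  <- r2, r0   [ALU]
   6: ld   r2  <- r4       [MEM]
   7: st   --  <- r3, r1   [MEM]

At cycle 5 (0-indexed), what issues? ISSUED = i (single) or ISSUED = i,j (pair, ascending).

  cy0 -> i0 (sll.ALU) WAW r0
  cy1 -> i1 (xor.ALU) RAW r0
  cy2 -> i2 (add.ALU) RAW r2
  cy3 -> i3 (or.ALU) RAW r0
  cy4 -> i4+i5 (st.MEM sll.ALU) 2-wide
  cy5 -> i6 (ld.MEM) no-port MEM/MEM
  cy6 -> i7 (st.MEM) tail

ISSUED = 6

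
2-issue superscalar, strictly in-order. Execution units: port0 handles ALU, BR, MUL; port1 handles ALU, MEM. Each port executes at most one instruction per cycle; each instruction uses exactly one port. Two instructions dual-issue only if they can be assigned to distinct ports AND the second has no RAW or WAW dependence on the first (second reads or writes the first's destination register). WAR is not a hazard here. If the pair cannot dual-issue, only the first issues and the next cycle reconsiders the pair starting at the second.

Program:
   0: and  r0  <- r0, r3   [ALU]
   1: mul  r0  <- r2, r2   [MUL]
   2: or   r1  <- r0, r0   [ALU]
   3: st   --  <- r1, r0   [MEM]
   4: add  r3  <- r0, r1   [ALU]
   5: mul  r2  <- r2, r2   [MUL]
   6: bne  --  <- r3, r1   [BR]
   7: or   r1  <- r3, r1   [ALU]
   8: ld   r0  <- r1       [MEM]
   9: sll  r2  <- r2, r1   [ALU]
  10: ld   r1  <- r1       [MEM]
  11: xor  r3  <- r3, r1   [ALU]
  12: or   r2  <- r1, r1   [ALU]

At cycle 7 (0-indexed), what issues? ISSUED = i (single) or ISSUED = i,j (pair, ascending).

#0 head=0: and.ALU i0 WAW r0
#1 head=1: mul.MUL i1 RAW r0
#2 head=2: or.ALU i2 RAW r1
#3 head=3: st.MEM/add.ALU i3&i4 pair
#4 head=5: mul.MUL i5 no-port MUL/BR
#5 head=6: bne.BR/or.ALU i6&i7 pair
#6 head=8: ld.MEM/sll.ALU i8&i9 pair
#7 head=10: ld.MEM i10 RAW r1
#8 head=11: xor.ALU/or.ALU i11&i12 pair

ISSUED = 10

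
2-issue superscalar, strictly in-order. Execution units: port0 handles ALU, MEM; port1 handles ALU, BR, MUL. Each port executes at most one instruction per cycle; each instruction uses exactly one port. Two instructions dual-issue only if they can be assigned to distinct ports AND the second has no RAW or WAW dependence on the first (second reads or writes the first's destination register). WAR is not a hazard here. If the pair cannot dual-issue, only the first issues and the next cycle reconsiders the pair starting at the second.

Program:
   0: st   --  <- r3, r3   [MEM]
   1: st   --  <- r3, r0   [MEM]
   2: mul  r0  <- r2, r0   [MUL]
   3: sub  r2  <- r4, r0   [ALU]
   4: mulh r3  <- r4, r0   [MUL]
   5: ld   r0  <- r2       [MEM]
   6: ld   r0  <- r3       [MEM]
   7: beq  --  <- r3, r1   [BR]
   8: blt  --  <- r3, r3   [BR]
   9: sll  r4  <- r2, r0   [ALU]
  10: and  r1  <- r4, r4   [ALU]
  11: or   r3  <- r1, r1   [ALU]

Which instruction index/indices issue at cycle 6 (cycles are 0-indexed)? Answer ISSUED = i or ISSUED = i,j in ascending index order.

ISSUED = 10

0. st @i0  | no-port MEM/MEM
1. st mul @i1+i2  | dual
2. sub mulh @i3+i4  | dual
3. ld @i5  | no-port MEM/MEM
4. ld beq @i6+i7  | dual
5. blt sll @i8+i9  | dual
6. and @i10  | RAW r1
7. or @i11  | tail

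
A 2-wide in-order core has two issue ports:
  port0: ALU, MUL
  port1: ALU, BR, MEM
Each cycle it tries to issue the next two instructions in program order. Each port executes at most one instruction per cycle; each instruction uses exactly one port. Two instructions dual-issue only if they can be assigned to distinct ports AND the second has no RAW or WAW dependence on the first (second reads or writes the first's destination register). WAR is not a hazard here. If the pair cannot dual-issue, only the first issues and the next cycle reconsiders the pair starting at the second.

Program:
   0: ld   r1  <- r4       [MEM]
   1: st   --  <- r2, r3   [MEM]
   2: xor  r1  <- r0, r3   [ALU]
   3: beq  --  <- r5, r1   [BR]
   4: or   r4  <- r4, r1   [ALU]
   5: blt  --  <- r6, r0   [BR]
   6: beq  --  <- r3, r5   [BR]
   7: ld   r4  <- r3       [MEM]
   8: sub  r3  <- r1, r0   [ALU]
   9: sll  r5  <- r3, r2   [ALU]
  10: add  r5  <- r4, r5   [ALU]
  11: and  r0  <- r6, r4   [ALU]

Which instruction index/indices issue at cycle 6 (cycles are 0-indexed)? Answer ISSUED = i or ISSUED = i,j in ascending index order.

ISSUED = 9

  cy0 -> i0 (ld) no-port MEM/MEM
  cy1 -> i1/i2 (st+xor) pair
  cy2 -> i3/i4 (beq+or) pair
  cy3 -> i5 (blt) no-port BR/BR
  cy4 -> i6 (beq) no-port BR/MEM
  cy5 -> i7/i8 (ld+sub) pair
  cy6 -> i9 (sll) RAW+WAW r5
  cy7 -> i10/i11 (add+and) pair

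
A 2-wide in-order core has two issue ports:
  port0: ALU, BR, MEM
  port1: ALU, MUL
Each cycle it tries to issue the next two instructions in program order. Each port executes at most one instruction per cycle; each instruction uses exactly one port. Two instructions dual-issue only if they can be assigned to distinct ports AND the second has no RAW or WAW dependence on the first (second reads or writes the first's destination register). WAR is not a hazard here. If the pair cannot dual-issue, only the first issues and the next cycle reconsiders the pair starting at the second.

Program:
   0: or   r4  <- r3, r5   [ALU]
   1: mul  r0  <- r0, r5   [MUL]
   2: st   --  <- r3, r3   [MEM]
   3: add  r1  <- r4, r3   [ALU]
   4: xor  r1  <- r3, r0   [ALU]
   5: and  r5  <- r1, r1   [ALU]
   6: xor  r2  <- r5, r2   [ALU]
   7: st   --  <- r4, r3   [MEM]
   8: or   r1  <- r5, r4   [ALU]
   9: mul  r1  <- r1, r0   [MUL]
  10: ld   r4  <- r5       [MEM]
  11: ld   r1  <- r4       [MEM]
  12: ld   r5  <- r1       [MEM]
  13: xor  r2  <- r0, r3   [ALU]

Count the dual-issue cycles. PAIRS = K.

PAIRS = 5

t=0 i0&i1:or mul ; pair
t=1 i2&i3:st add ; pair
t=2 i4:xor ; RAW r1
t=3 i5:and ; RAW r5
t=4 i6&i7:xor st ; pair
t=5 i8:or ; RAW+WAW r1
t=6 i9&i10:mul ld ; pair
t=7 i11:ld ; no-port MEM/MEM
t=8 i12&i13:ld xor ; pair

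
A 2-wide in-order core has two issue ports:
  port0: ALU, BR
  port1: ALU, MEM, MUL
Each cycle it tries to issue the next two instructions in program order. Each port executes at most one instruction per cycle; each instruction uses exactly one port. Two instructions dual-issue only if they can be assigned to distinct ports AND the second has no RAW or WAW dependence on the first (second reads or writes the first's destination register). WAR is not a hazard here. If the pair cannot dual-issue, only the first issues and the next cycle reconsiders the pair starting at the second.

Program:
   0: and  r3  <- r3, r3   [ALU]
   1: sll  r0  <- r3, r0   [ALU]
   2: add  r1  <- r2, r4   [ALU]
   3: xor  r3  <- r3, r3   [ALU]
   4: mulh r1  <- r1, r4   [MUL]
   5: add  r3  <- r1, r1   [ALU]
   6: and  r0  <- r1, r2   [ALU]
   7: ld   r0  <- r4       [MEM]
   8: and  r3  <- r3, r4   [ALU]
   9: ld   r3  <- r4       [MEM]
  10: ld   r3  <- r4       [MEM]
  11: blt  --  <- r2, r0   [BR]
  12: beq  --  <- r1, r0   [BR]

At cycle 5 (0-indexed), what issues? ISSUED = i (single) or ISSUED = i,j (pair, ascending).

ISSUED = 9

t=0 i0:and.ALU ; RAW r3
t=1 i1,i2:sll.ALU+add.ALU ; pair
t=2 i3,i4:xor.ALU+mulh.MUL ; pair
t=3 i5,i6:add.ALU+and.ALU ; pair
t=4 i7,i8:ld.MEM+and.ALU ; pair
t=5 i9:ld.MEM ; no-port MEM/MEM
t=6 i10,i11:ld.MEM+blt.BR ; pair
t=7 i12:beq.BR ; tail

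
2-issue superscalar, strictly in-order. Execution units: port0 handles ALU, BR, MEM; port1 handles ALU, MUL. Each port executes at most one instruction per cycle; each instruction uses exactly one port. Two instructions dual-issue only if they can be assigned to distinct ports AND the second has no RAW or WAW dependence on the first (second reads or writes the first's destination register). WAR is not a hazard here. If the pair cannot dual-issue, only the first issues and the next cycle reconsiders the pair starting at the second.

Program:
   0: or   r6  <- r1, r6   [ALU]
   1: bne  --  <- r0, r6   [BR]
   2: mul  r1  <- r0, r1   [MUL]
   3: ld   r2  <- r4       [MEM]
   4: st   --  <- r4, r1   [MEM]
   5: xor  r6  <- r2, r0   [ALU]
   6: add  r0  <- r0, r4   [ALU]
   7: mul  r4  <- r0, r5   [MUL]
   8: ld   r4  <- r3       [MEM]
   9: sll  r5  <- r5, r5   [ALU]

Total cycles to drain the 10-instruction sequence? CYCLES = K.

CYCLES = 7

  cy0 -> i0 (or.ALU) RAW r6
  cy1 -> i1/i2 (bne.BR;mul.MUL) 2-wide
  cy2 -> i3 (ld.MEM) no-port MEM/MEM
  cy3 -> i4/i5 (st.MEM;xor.ALU) 2-wide
  cy4 -> i6 (add.ALU) RAW r0
  cy5 -> i7 (mul.MUL) WAW r4
  cy6 -> i8/i9 (ld.MEM;sll.ALU) 2-wide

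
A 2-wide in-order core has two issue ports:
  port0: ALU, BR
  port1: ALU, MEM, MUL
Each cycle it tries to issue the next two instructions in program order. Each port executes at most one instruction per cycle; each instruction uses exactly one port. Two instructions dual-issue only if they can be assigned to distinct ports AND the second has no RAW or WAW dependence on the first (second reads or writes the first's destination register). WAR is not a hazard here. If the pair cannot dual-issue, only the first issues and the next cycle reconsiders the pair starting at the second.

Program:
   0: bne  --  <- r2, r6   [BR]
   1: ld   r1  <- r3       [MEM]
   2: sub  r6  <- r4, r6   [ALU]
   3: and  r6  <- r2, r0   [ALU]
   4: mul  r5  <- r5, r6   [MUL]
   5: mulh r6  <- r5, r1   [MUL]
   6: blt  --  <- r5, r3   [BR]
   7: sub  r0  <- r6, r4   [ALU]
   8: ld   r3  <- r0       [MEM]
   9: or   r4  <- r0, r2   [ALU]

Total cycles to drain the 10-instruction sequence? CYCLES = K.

CYCLES = 7

c0: i0+i1 bne.BR;ld.MEM  dual
c1: i2 sub.ALU  WAW r6
c2: i3 and.ALU  RAW r6
c3: i4 mul.MUL  no-port MUL/MUL
c4: i5+i6 mulh.MUL;blt.BR  dual
c5: i7 sub.ALU  RAW r0
c6: i8+i9 ld.MEM;or.ALU  dual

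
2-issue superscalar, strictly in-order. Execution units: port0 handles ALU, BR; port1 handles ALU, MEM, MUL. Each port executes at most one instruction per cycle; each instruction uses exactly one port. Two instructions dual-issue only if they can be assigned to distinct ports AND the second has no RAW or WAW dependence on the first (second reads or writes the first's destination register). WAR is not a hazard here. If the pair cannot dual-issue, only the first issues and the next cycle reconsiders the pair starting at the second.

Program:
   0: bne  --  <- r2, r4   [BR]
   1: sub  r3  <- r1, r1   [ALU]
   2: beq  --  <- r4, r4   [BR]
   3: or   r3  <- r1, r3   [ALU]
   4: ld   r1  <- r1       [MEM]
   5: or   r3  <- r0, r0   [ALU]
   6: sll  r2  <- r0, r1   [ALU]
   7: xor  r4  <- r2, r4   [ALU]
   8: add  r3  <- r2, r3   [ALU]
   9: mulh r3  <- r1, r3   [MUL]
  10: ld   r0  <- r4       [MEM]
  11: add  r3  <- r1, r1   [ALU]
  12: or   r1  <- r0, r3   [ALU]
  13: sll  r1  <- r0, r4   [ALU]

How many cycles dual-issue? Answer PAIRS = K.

t=0 i0,i1:bne.BR/sub.ALU ; dual
t=1 i2,i3:beq.BR/or.ALU ; dual
t=2 i4,i5:ld.MEM/or.ALU ; dual
t=3 i6:sll.ALU ; RAW r2
t=4 i7,i8:xor.ALU/add.ALU ; dual
t=5 i9:mulh.MUL ; no-port MUL/MEM
t=6 i10,i11:ld.MEM/add.ALU ; dual
t=7 i12:or.ALU ; WAW r1
t=8 i13:sll.ALU ; tail

PAIRS = 5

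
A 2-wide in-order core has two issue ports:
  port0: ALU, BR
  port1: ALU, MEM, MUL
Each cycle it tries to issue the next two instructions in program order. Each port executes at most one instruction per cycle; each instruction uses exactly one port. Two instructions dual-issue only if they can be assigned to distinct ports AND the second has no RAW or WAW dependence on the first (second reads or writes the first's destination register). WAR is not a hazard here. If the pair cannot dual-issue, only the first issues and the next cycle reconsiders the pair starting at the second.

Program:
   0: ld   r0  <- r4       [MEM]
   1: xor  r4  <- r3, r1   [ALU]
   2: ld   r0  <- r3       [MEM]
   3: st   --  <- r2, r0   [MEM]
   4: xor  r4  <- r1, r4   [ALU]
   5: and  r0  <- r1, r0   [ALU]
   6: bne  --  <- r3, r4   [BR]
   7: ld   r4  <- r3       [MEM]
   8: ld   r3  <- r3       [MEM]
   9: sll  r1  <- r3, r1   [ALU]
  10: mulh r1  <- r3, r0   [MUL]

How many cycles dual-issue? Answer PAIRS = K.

PAIRS = 3

0. ld.MEM;xor.ALU @i0,i1  | dual
1. ld.MEM @i2  | no-port MEM/MEM
2. st.MEM;xor.ALU @i3,i4  | dual
3. and.ALU;bne.BR @i5,i6  | dual
4. ld.MEM @i7  | no-port MEM/MEM
5. ld.MEM @i8  | RAW r3
6. sll.ALU @i9  | WAW r1
7. mulh.MUL @i10  | tail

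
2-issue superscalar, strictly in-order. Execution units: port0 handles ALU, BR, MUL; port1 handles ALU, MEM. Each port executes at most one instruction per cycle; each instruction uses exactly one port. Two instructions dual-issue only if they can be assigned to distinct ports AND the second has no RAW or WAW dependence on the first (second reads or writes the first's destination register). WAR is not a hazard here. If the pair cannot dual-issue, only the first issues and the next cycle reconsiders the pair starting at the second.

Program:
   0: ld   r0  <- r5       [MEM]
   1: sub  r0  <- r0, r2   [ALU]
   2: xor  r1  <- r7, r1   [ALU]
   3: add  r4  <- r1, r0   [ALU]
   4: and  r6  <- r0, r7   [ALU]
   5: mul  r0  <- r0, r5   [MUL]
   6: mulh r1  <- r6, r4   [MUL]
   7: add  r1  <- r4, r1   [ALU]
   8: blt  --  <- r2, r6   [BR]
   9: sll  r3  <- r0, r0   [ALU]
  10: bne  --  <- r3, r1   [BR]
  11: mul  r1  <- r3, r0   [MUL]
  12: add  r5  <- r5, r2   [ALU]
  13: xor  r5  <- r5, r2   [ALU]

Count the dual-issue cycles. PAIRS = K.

PAIRS = 4

  cy0 -> i0 (ld.MEM) RAW+WAW r0
  cy1 -> i1&i2 (sub.ALU;xor.ALU) dual
  cy2 -> i3&i4 (add.ALU;and.ALU) dual
  cy3 -> i5 (mul.MUL) no-port MUL/MUL
  cy4 -> i6 (mulh.MUL) RAW+WAW r1
  cy5 -> i7&i8 (add.ALU;blt.BR) dual
  cy6 -> i9 (sll.ALU) RAW r3
  cy7 -> i10 (bne.BR) no-port BR/MUL
  cy8 -> i11&i12 (mul.MUL;add.ALU) dual
  cy9 -> i13 (xor.ALU) tail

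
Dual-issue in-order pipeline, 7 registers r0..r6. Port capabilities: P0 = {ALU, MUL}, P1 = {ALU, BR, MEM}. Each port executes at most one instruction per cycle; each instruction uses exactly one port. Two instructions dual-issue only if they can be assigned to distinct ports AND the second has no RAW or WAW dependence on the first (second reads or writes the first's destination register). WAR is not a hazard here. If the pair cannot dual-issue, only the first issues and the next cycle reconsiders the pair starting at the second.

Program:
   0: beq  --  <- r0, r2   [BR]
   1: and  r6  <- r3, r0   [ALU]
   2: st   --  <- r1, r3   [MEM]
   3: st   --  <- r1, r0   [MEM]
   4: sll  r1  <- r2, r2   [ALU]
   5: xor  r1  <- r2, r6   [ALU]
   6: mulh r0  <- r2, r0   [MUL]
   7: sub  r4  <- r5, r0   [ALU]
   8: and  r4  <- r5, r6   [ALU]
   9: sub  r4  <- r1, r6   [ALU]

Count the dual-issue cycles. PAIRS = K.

PAIRS = 3

  cy0 -> i0&i1 (beq+and) pair
  cy1 -> i2 (st) no-port MEM/MEM
  cy2 -> i3&i4 (st+sll) pair
  cy3 -> i5&i6 (xor+mulh) pair
  cy4 -> i7 (sub) WAW r4
  cy5 -> i8 (and) WAW r4
  cy6 -> i9 (sub) tail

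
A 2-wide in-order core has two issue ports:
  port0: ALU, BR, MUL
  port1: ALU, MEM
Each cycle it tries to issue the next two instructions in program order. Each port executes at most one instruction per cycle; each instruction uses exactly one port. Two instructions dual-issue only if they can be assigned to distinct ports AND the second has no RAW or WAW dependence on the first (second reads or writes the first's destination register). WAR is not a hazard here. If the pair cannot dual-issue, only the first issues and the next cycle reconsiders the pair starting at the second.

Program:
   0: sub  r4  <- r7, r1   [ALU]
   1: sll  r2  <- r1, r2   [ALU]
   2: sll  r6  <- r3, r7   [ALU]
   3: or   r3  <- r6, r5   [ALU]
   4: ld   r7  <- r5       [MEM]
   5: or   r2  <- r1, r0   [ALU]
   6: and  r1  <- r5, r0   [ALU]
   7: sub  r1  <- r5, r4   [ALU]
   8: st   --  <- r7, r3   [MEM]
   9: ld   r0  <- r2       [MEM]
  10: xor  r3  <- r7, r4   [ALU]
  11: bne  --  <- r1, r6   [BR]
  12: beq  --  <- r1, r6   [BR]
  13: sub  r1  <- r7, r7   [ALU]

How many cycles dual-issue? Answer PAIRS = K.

PAIRS = 6

#0 head=0: sub sll i0+i1 dual
#1 head=2: sll i2 RAW r6
#2 head=3: or ld i3+i4 dual
#3 head=5: or and i5+i6 dual
#4 head=7: sub st i7+i8 dual
#5 head=9: ld xor i9+i10 dual
#6 head=11: bne i11 no-port BR/BR
#7 head=12: beq sub i12+i13 dual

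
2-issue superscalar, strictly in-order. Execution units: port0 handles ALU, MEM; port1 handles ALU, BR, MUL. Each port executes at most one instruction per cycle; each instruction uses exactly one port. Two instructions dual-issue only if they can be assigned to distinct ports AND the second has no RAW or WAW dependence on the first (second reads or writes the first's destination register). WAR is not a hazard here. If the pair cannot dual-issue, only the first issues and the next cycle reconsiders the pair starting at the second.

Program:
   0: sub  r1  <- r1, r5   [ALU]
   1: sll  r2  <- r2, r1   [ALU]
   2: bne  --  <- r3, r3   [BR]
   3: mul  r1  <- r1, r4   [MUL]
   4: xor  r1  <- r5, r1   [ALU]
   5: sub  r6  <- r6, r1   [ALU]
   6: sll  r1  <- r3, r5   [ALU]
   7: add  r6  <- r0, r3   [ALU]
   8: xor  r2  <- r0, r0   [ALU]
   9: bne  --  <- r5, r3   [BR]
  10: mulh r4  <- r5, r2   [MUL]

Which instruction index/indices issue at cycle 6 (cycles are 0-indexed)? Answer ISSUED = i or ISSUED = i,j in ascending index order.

#0 head=0: sub.ALU i0 RAW r1
#1 head=1: sll.ALU bne.BR i1,i2 2-wide
#2 head=3: mul.MUL i3 RAW+WAW r1
#3 head=4: xor.ALU i4 RAW r1
#4 head=5: sub.ALU sll.ALU i5,i6 2-wide
#5 head=7: add.ALU xor.ALU i7,i8 2-wide
#6 head=9: bne.BR i9 no-port BR/MUL
#7 head=10: mulh.MUL i10 tail

ISSUED = 9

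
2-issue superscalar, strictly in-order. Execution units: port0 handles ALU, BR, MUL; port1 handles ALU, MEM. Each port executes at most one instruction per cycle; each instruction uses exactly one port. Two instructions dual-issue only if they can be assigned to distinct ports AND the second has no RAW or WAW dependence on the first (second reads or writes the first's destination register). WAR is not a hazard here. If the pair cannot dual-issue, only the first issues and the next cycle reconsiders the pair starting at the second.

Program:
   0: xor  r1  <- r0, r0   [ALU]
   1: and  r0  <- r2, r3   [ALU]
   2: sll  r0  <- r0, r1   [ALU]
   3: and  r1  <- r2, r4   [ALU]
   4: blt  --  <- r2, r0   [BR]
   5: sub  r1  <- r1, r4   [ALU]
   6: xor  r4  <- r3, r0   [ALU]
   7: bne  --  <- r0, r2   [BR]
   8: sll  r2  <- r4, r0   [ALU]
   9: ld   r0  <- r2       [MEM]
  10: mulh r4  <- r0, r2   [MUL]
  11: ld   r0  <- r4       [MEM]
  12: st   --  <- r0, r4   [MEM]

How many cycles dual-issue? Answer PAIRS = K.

PAIRS = 4

c0: i0,i1 xor and  2-wide
c1: i2,i3 sll and  2-wide
c2: i4,i5 blt sub  2-wide
c3: i6,i7 xor bne  2-wide
c4: i8 sll  RAW r2
c5: i9 ld  RAW r0
c6: i10 mulh  RAW r4
c7: i11 ld  no-port MEM/MEM
c8: i12 st  tail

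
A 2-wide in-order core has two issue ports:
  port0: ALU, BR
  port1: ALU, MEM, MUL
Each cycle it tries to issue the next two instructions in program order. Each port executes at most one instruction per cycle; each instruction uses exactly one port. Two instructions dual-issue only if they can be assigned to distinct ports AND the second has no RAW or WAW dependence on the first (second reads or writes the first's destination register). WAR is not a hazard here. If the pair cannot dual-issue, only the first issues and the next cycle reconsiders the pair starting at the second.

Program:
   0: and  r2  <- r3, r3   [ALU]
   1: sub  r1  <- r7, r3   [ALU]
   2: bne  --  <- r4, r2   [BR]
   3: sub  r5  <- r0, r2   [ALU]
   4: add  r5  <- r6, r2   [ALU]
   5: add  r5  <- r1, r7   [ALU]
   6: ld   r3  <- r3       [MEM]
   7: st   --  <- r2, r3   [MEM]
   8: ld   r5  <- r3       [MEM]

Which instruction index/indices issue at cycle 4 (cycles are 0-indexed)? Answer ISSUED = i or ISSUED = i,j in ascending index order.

ISSUED = 7

[0] i0,i1  and sub  -- 2-wide
[1] i2,i3  bne sub  -- 2-wide
[2] i4  add  -- WAW r5
[3] i5,i6  add ld  -- 2-wide
[4] i7  st  -- no-port MEM/MEM
[5] i8  ld  -- tail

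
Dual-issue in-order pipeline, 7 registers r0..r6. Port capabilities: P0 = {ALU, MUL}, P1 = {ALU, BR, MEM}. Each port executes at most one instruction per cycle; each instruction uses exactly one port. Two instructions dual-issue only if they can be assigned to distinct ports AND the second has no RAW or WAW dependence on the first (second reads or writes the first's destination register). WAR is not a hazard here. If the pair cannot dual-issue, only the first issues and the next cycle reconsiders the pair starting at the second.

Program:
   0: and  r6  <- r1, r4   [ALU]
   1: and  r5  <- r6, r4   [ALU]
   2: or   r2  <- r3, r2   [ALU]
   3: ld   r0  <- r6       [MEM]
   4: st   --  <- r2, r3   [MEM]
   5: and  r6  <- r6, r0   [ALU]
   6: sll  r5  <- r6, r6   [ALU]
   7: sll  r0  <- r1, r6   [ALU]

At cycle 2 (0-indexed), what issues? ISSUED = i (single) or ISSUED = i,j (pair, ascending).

0. and.ALU @i0  | RAW r6
1. and.ALU;or.ALU @i1+i2  | pair
2. ld.MEM @i3  | no-port MEM/MEM
3. st.MEM;and.ALU @i4+i5  | pair
4. sll.ALU;sll.ALU @i6+i7  | pair

ISSUED = 3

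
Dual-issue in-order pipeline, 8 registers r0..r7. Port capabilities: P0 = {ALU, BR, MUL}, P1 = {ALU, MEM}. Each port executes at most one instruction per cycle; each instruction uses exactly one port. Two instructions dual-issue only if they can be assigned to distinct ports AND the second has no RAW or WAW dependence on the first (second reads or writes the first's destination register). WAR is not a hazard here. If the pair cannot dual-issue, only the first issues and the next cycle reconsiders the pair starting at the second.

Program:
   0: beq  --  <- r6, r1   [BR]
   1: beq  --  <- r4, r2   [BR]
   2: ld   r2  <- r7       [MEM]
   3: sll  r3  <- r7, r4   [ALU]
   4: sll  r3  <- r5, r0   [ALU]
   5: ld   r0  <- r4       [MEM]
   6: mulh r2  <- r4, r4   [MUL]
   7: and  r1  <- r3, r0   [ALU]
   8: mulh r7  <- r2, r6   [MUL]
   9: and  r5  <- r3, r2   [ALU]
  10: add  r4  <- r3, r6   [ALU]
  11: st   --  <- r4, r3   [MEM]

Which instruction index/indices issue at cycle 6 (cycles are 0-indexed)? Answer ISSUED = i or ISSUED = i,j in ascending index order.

#0 head=0: beq.BR i0 no-port BR/BR
#1 head=1: beq.BR+ld.MEM i1/i2 2-wide
#2 head=3: sll.ALU i3 WAW r3
#3 head=4: sll.ALU+ld.MEM i4/i5 2-wide
#4 head=6: mulh.MUL+and.ALU i6/i7 2-wide
#5 head=8: mulh.MUL+and.ALU i8/i9 2-wide
#6 head=10: add.ALU i10 RAW r4
#7 head=11: st.MEM i11 tail

ISSUED = 10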